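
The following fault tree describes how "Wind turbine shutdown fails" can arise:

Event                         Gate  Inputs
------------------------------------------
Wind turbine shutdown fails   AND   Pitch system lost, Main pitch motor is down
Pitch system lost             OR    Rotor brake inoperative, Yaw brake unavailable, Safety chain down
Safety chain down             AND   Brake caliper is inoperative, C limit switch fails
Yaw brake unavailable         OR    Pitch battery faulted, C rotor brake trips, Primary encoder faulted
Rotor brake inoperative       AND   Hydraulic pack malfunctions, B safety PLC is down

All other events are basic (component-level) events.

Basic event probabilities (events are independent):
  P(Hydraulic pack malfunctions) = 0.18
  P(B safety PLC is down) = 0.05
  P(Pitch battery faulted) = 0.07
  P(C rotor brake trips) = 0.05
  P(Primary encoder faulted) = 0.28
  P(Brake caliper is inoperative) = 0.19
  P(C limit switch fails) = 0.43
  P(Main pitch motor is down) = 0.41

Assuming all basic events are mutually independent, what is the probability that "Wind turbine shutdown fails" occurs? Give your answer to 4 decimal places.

P(Rotor brake inoperative) [AND] = 0.18 × 0.05 = 0.009000
P(Yaw brake unavailable) [OR] = 1 − (1−0.07) × (1−0.05) × (1−0.28) = 0.363880
P(Safety chain down) [AND] = 0.19 × 0.43 = 0.081700
P(Pitch system lost) [OR] = 1 − (1−0.009000) × (1−0.363880) × (1−0.081700) = 0.421108
P(Wind turbine shutdown fails) [AND] = 0.421108 × 0.41 = 0.172654
Rounded to 4 decimal places: P(Wind turbine shutdown fails) ≈ 0.1727.

0.1727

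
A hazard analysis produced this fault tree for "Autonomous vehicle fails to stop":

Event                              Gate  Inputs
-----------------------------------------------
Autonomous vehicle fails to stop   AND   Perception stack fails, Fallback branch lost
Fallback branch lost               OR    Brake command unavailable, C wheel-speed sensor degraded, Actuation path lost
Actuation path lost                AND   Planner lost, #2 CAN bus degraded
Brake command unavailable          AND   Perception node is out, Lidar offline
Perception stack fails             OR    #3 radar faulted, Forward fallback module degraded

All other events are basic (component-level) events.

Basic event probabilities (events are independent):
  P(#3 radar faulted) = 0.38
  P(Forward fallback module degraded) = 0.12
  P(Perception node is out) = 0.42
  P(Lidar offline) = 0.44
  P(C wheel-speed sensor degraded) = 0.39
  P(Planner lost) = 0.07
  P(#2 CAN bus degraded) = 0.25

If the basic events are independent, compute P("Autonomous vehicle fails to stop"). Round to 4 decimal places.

0.2324

P(Perception stack fails) [OR] = 1 − (1−0.38) × (1−0.12) = 0.454400
P(Brake command unavailable) [AND] = 0.42 × 0.44 = 0.184800
P(Actuation path lost) [AND] = 0.07 × 0.25 = 0.017500
P(Fallback branch lost) [OR] = 1 − (1−0.184800) × (1−0.39) × (1−0.017500) = 0.511430
P(Autonomous vehicle fails to stop) [AND] = 0.454400 × 0.511430 = 0.232394
Rounded to 4 decimal places: P(Autonomous vehicle fails to stop) ≈ 0.2324.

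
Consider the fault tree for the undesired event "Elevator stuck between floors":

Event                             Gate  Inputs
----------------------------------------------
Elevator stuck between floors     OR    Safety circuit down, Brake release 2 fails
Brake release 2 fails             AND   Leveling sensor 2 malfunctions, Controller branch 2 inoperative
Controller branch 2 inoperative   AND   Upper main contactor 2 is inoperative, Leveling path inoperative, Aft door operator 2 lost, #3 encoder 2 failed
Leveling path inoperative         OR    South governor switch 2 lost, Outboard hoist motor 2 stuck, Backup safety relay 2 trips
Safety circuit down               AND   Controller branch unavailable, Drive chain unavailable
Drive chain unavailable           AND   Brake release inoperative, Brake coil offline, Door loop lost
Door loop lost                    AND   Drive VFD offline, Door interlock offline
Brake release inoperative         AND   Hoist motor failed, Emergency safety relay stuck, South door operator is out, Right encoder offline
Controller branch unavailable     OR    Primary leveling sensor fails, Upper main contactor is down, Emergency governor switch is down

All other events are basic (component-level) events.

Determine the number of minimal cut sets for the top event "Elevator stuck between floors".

6

Controller branch unavailable [OR]: union of children's cut sets → 3 cut set(s).
Brake release inoperative [AND]: one cut set from each child combined → 1 × 1 × 1 × 1 = 1 cut set(s).
Door loop lost [AND]: one cut set from each child combined → 1 × 1 = 1 cut set(s).
Drive chain unavailable [AND]: one cut set from each child combined → 1 × 1 × 1 = 1 cut set(s).
Safety circuit down [AND]: one cut set from each child combined → 3 × 1 = 3 cut set(s).
Leveling path inoperative [OR]: union of children's cut sets → 3 cut set(s).
Controller branch 2 inoperative [AND]: one cut set from each child combined → 1 × 3 × 1 × 1 = 3 cut set(s).
Brake release 2 fails [AND]: one cut set from each child combined → 1 × 3 = 3 cut set(s).
Elevator stuck between floors [OR]: union of children's cut sets → 6 cut set(s).
Minimal cut sets: {Brake coil offline, Door interlock offline, Drive VFD offline, Emergency safety relay stuck, Hoist motor failed, Primary leveling sensor fails, Right encoder offline, South door operator is out}; {Brake coil offline, Door interlock offline, Drive VFD offline, Emergency safety relay stuck, Hoist motor failed, Right encoder offline, South door operator is out, Upper main contactor is down}; {Brake coil offline, Door interlock offline, Drive VFD offline, Emergency governor switch is down, Emergency safety relay stuck, Hoist motor failed, Right encoder offline, South door operator is out}; {#3 encoder 2 failed, Aft door operator 2 lost, Leveling sensor 2 malfunctions, South governor switch 2 lost, Upper main contactor 2 is inoperative}; {#3 encoder 2 failed, Aft door operator 2 lost, Leveling sensor 2 malfunctions, Outboard hoist motor 2 stuck, Upper main contactor 2 is inoperative}; {#3 encoder 2 failed, Aft door operator 2 lost, Backup safety relay 2 trips, Leveling sensor 2 malfunctions, Upper main contactor 2 is inoperative}.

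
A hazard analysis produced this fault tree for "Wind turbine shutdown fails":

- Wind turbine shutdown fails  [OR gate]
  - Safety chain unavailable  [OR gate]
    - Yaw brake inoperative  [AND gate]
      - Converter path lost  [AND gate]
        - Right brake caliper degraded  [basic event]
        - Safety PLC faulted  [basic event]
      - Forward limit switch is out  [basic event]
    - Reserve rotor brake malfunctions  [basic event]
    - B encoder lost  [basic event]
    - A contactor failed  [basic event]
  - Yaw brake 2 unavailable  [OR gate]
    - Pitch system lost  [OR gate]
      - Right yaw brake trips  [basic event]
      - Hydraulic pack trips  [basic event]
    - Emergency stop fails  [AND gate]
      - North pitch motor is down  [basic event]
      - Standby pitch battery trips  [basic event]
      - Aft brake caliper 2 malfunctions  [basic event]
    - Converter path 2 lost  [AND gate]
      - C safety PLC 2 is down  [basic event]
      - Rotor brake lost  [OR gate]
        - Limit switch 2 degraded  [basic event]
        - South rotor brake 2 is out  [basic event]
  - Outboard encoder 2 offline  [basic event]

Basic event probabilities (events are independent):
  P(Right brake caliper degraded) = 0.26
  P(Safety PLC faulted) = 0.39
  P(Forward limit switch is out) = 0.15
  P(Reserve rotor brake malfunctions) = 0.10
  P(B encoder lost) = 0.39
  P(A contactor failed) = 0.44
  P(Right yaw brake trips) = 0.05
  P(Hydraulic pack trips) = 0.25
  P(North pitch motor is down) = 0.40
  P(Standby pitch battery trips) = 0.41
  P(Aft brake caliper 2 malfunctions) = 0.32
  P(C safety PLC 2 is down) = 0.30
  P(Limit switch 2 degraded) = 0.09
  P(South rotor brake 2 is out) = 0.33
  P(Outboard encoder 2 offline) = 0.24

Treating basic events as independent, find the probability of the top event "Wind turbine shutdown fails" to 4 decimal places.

0.8628

P(Converter path lost) [AND] = 0.26 × 0.39 = 0.101400
P(Yaw brake inoperative) [AND] = 0.101400 × 0.15 = 0.015210
P(Safety chain unavailable) [OR] = 1 − (1−0.015210) × (1−0.10) × (1−0.39) × (1−0.44) = 0.697236
P(Pitch system lost) [OR] = 1 − (1−0.05) × (1−0.25) = 0.287500
P(Emergency stop fails) [AND] = 0.40 × 0.41 × 0.32 = 0.052480
P(Rotor brake lost) [OR] = 1 − (1−0.09) × (1−0.33) = 0.390300
P(Converter path 2 lost) [AND] = 0.30 × 0.390300 = 0.117090
P(Yaw brake 2 unavailable) [OR] = 1 − (1−0.287500) × (1−0.052480) × (1−0.117090) = 0.403940
P(Wind turbine shutdown fails) [OR] = 1 − (1−0.697236) × (1−0.403940) × (1−0.24) = 0.862846
Rounded to 4 decimal places: P(Wind turbine shutdown fails) ≈ 0.8628.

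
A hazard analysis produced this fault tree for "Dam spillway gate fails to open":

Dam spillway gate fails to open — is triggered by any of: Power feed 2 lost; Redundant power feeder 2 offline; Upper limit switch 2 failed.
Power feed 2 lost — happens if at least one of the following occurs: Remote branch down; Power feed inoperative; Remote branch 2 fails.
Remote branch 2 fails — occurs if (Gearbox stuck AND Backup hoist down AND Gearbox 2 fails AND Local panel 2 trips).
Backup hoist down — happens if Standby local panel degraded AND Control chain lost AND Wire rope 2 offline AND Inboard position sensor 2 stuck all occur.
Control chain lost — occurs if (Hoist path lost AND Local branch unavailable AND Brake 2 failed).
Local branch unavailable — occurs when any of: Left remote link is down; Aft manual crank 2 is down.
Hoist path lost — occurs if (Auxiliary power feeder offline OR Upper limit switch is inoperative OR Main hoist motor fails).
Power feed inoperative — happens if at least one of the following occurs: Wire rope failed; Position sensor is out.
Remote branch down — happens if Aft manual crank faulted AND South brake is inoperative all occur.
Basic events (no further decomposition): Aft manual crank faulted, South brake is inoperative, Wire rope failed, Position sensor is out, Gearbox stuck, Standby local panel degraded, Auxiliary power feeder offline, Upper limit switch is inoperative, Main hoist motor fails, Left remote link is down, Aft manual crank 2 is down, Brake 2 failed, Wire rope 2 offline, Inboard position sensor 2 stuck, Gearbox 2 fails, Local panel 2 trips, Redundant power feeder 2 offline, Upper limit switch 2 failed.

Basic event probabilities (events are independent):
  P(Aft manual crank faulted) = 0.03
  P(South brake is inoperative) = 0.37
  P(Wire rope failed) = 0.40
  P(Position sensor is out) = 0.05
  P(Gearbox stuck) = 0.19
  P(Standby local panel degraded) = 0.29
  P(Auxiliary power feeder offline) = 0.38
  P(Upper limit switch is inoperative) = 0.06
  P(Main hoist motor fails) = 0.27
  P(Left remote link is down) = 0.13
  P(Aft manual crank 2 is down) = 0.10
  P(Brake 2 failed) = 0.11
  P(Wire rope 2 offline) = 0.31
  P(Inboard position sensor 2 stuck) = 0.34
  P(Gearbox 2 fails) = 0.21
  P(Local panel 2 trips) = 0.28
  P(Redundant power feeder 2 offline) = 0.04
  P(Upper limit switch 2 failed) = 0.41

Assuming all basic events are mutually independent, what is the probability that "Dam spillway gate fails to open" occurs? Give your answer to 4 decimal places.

0.6807

P(Remote branch down) [AND] = 0.03 × 0.37 = 0.011100
P(Power feed inoperative) [OR] = 1 − (1−0.40) × (1−0.05) = 0.430000
P(Hoist path lost) [OR] = 1 − (1−0.38) × (1−0.06) × (1−0.27) = 0.574556
P(Local branch unavailable) [OR] = 1 − (1−0.13) × (1−0.10) = 0.217000
P(Control chain lost) [AND] = 0.574556 × 0.217000 × 0.11 = 0.013715
P(Backup hoist down) [AND] = 0.29 × 0.013715 × 0.31 × 0.34 = 0.000419
P(Remote branch 2 fails) [AND] = 0.19 × 0.000419 × 0.21 × 0.28 = 0.000005
P(Power feed 2 lost) [OR] = 1 − (1−0.011100) × (1−0.430000) × (1−0.000005) = 0.436330
P(Dam spillway gate fails to open) [OR] = 1 − (1−0.436330) × (1−0.04) × (1−0.41) = 0.680737
Rounded to 4 decimal places: P(Dam spillway gate fails to open) ≈ 0.6807.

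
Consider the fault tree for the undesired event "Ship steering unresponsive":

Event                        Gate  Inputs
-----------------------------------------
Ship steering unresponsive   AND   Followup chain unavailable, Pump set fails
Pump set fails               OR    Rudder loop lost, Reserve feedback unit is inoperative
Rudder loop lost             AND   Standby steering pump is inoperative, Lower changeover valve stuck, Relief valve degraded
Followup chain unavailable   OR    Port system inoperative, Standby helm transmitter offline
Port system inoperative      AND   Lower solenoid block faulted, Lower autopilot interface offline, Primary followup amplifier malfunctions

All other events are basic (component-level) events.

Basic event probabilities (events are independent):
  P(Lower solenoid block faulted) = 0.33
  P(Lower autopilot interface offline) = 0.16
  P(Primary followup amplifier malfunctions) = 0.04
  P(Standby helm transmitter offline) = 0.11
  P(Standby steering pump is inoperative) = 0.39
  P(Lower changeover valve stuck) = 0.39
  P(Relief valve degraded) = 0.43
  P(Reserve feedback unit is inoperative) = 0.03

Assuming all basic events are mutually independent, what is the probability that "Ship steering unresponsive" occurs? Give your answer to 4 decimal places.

0.0105

P(Port system inoperative) [AND] = 0.33 × 0.16 × 0.04 = 0.002112
P(Followup chain unavailable) [OR] = 1 − (1−0.002112) × (1−0.11) = 0.111880
P(Rudder loop lost) [AND] = 0.39 × 0.39 × 0.43 = 0.065403
P(Pump set fails) [OR] = 1 − (1−0.065403) × (1−0.03) = 0.093441
P(Ship steering unresponsive) [AND] = 0.111880 × 0.093441 = 0.010454
Rounded to 4 decimal places: P(Ship steering unresponsive) ≈ 0.0105.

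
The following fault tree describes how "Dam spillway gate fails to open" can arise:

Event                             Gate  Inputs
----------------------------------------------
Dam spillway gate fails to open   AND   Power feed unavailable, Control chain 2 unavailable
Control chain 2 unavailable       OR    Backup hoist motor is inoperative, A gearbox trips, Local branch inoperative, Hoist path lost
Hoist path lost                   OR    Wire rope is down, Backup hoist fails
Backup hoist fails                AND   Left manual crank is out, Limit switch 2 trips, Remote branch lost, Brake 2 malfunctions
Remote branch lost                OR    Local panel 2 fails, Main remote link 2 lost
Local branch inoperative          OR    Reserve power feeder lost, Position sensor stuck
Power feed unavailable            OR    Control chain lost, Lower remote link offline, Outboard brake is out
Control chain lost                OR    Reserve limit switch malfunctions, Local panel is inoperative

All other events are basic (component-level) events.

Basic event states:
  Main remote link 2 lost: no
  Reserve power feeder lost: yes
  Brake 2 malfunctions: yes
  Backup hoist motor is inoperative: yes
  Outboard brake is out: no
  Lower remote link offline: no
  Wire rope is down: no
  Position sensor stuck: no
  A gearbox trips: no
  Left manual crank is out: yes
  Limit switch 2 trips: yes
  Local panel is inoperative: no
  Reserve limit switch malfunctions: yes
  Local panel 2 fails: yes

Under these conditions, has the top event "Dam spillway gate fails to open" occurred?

Yes

Control chain lost [OR]: Reserve limit switch malfunctions=occurs, Local panel is inoperative=not → at least one input occurs → occurs.
Power feed unavailable [OR]: Control chain lost=occurs, Lower remote link offline=not, Outboard brake is out=not → at least one input occurs → occurs.
Local branch inoperative [OR]: Reserve power feeder lost=occurs, Position sensor stuck=not → at least one input occurs → occurs.
Remote branch lost [OR]: Local panel 2 fails=occurs, Main remote link 2 lost=not → at least one input occurs → occurs.
Backup hoist fails [AND]: Left manual crank is out=occurs, Limit switch 2 trips=occurs, Remote branch lost=occurs, Brake 2 malfunctions=occurs → all inputs occur → occurs.
Hoist path lost [OR]: Wire rope is down=not, Backup hoist fails=occurs → at least one input occurs → occurs.
Control chain 2 unavailable [OR]: Backup hoist motor is inoperative=occurs, A gearbox trips=not, Local branch inoperative=occurs, Hoist path lost=occurs → at least one input occurs → occurs.
Dam spillway gate fails to open [AND]: Power feed unavailable=occurs, Control chain 2 unavailable=occurs → all inputs occur → occurs.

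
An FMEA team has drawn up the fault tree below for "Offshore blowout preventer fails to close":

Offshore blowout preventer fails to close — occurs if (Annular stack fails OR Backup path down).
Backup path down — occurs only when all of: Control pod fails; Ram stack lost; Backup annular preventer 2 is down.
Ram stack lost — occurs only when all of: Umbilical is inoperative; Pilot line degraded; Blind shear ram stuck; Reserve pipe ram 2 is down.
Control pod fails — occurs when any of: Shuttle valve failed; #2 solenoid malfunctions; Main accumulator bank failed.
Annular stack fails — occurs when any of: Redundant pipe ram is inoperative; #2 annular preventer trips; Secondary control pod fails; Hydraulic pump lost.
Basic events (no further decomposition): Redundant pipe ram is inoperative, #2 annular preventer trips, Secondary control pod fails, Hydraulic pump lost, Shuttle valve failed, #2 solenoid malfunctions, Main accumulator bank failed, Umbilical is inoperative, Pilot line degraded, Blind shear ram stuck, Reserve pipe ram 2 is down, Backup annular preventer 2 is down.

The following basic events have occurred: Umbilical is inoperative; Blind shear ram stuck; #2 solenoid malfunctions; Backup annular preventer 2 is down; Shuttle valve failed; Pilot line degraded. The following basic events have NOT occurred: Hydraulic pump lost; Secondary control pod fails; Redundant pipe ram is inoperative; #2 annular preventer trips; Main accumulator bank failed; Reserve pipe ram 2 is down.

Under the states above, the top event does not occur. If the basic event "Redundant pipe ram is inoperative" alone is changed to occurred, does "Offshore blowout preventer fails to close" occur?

Counterfactual: set "Redundant pipe ram is inoperative" to occurred.
Annular stack fails [OR]: Redundant pipe ram is inoperative=occurs, #2 annular preventer trips=not, Secondary control pod fails=not, Hydraulic pump lost=not → at least one input occurs → occurs.
Control pod fails [OR]: Shuttle valve failed=occurs, #2 solenoid malfunctions=occurs, Main accumulator bank failed=not → at least one input occurs → occurs.
Ram stack lost [AND]: Umbilical is inoperative=occurs, Pilot line degraded=occurs, Blind shear ram stuck=occurs, Reserve pipe ram 2 is down=not → not all inputs occur → does not occur.
Backup path down [AND]: Control pod fails=occurs, Ram stack lost=not, Backup annular preventer 2 is down=occurs → not all inputs occur → does not occur.
Offshore blowout preventer fails to close [OR]: Annular stack fails=occurs, Backup path down=not → at least one input occurs → occurs.

Yes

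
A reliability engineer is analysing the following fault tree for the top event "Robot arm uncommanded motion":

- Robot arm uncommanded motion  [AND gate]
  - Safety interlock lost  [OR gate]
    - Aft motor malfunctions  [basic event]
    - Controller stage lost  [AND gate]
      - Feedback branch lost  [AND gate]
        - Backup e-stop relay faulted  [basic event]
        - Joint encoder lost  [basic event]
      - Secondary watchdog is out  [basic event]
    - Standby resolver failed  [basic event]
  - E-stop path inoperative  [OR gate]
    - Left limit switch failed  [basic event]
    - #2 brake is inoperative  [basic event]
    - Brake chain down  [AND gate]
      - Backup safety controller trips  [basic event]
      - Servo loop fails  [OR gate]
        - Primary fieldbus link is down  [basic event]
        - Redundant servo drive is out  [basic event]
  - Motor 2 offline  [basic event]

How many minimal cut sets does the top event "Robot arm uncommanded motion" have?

12

Feedback branch lost [AND]: one cut set from each child combined → 1 × 1 = 1 cut set(s).
Controller stage lost [AND]: one cut set from each child combined → 1 × 1 = 1 cut set(s).
Safety interlock lost [OR]: union of children's cut sets → 3 cut set(s).
Servo loop fails [OR]: union of children's cut sets → 2 cut set(s).
Brake chain down [AND]: one cut set from each child combined → 1 × 2 = 2 cut set(s).
E-stop path inoperative [OR]: union of children's cut sets → 4 cut set(s).
Robot arm uncommanded motion [AND]: one cut set from each child combined → 3 × 4 × 1 = 12 cut set(s).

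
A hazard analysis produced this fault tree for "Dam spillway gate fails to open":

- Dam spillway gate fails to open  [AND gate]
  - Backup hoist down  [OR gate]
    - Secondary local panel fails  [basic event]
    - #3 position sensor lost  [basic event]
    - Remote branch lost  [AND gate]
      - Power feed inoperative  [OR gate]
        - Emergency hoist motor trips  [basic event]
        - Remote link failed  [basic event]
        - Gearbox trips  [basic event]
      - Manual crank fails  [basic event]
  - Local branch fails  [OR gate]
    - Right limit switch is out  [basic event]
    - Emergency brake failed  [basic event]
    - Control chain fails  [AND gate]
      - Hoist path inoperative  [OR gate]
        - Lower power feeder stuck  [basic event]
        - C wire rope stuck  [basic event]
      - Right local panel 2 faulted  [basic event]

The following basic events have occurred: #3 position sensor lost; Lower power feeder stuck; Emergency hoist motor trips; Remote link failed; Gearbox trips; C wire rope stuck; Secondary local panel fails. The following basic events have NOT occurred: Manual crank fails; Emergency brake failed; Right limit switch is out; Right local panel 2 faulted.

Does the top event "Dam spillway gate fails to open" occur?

Power feed inoperative [OR]: Emergency hoist motor trips=occurs, Remote link failed=occurs, Gearbox trips=occurs → at least one input occurs → occurs.
Remote branch lost [AND]: Power feed inoperative=occurs, Manual crank fails=not → not all inputs occur → does not occur.
Backup hoist down [OR]: Secondary local panel fails=occurs, #3 position sensor lost=occurs, Remote branch lost=not → at least one input occurs → occurs.
Hoist path inoperative [OR]: Lower power feeder stuck=occurs, C wire rope stuck=occurs → at least one input occurs → occurs.
Control chain fails [AND]: Hoist path inoperative=occurs, Right local panel 2 faulted=not → not all inputs occur → does not occur.
Local branch fails [OR]: Right limit switch is out=not, Emergency brake failed=not, Control chain fails=not → no input occurs → does not occur.
Dam spillway gate fails to open [AND]: Backup hoist down=occurs, Local branch fails=not → not all inputs occur → does not occur.

No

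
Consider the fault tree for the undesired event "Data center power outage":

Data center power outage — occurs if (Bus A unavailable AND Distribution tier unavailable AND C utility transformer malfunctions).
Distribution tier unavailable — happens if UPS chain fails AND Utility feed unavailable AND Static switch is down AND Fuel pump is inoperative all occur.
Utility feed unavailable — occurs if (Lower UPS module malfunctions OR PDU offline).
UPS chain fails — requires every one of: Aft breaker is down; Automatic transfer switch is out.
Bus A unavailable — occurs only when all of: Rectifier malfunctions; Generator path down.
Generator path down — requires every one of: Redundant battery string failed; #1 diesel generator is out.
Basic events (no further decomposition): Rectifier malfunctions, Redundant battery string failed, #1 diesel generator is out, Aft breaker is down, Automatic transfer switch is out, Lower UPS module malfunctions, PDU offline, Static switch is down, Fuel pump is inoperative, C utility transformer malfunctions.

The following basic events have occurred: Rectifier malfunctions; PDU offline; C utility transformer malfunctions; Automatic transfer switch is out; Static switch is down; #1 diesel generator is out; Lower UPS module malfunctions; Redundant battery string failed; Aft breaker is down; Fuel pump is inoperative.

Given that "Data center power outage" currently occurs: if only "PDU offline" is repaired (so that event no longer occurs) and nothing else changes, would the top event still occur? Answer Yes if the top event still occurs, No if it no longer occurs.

Yes

Counterfactual: set "PDU offline" to not occurred.
Generator path down [AND]: Redundant battery string failed=occurs, #1 diesel generator is out=occurs → all inputs occur → occurs.
Bus A unavailable [AND]: Rectifier malfunctions=occurs, Generator path down=occurs → all inputs occur → occurs.
UPS chain fails [AND]: Aft breaker is down=occurs, Automatic transfer switch is out=occurs → all inputs occur → occurs.
Utility feed unavailable [OR]: Lower UPS module malfunctions=occurs, PDU offline=not → at least one input occurs → occurs.
Distribution tier unavailable [AND]: UPS chain fails=occurs, Utility feed unavailable=occurs, Static switch is down=occurs, Fuel pump is inoperative=occurs → all inputs occur → occurs.
Data center power outage [AND]: Bus A unavailable=occurs, Distribution tier unavailable=occurs, C utility transformer malfunctions=occurs → all inputs occur → occurs.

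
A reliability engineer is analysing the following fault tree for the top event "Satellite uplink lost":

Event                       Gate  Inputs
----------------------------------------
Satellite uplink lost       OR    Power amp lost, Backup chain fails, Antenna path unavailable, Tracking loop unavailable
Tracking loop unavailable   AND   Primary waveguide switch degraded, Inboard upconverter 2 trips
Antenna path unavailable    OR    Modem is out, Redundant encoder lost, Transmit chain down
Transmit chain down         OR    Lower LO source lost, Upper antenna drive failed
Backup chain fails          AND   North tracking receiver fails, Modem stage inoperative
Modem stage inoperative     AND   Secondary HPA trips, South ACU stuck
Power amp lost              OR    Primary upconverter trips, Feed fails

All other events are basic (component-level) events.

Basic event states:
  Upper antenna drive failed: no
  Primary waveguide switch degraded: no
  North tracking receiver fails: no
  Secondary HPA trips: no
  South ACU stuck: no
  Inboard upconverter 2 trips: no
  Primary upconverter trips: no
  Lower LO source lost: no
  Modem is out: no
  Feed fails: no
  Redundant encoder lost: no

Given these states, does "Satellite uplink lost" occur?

Power amp lost [OR]: Primary upconverter trips=not, Feed fails=not → no input occurs → does not occur.
Modem stage inoperative [AND]: Secondary HPA trips=not, South ACU stuck=not → not all inputs occur → does not occur.
Backup chain fails [AND]: North tracking receiver fails=not, Modem stage inoperative=not → not all inputs occur → does not occur.
Transmit chain down [OR]: Lower LO source lost=not, Upper antenna drive failed=not → no input occurs → does not occur.
Antenna path unavailable [OR]: Modem is out=not, Redundant encoder lost=not, Transmit chain down=not → no input occurs → does not occur.
Tracking loop unavailable [AND]: Primary waveguide switch degraded=not, Inboard upconverter 2 trips=not → not all inputs occur → does not occur.
Satellite uplink lost [OR]: Power amp lost=not, Backup chain fails=not, Antenna path unavailable=not, Tracking loop unavailable=not → no input occurs → does not occur.

No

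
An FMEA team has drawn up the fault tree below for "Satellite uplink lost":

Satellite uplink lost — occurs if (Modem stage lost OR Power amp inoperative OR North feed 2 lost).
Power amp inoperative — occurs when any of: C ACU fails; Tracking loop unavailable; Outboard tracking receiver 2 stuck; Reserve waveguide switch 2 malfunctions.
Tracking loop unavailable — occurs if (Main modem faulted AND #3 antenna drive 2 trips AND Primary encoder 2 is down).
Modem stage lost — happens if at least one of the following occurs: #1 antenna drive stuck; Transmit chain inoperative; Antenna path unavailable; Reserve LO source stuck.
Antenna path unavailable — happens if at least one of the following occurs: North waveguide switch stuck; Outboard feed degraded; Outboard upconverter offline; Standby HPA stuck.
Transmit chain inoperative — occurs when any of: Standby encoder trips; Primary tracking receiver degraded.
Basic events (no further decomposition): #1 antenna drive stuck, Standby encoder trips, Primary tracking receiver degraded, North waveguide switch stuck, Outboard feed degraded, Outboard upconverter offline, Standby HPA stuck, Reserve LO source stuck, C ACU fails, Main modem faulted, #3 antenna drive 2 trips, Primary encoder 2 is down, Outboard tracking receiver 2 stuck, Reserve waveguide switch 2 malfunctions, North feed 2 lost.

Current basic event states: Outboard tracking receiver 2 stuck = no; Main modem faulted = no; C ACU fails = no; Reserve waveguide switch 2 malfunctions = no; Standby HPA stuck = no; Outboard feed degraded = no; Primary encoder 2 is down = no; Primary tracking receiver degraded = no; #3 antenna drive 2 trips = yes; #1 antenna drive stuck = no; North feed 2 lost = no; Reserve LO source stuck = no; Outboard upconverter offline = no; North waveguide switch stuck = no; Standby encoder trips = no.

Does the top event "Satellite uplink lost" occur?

No

Transmit chain inoperative [OR]: Standby encoder trips=not, Primary tracking receiver degraded=not → no input occurs → does not occur.
Antenna path unavailable [OR]: North waveguide switch stuck=not, Outboard feed degraded=not, Outboard upconverter offline=not, Standby HPA stuck=not → no input occurs → does not occur.
Modem stage lost [OR]: #1 antenna drive stuck=not, Transmit chain inoperative=not, Antenna path unavailable=not, Reserve LO source stuck=not → no input occurs → does not occur.
Tracking loop unavailable [AND]: Main modem faulted=not, #3 antenna drive 2 trips=occurs, Primary encoder 2 is down=not → not all inputs occur → does not occur.
Power amp inoperative [OR]: C ACU fails=not, Tracking loop unavailable=not, Outboard tracking receiver 2 stuck=not, Reserve waveguide switch 2 malfunctions=not → no input occurs → does not occur.
Satellite uplink lost [OR]: Modem stage lost=not, Power amp inoperative=not, North feed 2 lost=not → no input occurs → does not occur.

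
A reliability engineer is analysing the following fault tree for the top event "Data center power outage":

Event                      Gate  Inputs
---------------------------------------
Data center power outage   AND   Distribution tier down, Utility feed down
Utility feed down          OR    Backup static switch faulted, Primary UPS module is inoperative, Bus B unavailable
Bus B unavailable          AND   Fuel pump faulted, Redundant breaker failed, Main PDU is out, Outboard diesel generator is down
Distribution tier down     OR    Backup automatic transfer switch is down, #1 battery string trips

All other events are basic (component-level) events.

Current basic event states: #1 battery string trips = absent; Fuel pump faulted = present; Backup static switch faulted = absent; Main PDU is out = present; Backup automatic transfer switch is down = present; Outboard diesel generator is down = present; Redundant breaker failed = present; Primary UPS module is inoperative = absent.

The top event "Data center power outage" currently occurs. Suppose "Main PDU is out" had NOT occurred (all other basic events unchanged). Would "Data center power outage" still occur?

Counterfactual: set "Main PDU is out" to not occurred.
Distribution tier down [OR]: Backup automatic transfer switch is down=occurs, #1 battery string trips=not → at least one input occurs → occurs.
Bus B unavailable [AND]: Fuel pump faulted=occurs, Redundant breaker failed=occurs, Main PDU is out=not, Outboard diesel generator is down=occurs → not all inputs occur → does not occur.
Utility feed down [OR]: Backup static switch faulted=not, Primary UPS module is inoperative=not, Bus B unavailable=not → no input occurs → does not occur.
Data center power outage [AND]: Distribution tier down=occurs, Utility feed down=not → not all inputs occur → does not occur.

No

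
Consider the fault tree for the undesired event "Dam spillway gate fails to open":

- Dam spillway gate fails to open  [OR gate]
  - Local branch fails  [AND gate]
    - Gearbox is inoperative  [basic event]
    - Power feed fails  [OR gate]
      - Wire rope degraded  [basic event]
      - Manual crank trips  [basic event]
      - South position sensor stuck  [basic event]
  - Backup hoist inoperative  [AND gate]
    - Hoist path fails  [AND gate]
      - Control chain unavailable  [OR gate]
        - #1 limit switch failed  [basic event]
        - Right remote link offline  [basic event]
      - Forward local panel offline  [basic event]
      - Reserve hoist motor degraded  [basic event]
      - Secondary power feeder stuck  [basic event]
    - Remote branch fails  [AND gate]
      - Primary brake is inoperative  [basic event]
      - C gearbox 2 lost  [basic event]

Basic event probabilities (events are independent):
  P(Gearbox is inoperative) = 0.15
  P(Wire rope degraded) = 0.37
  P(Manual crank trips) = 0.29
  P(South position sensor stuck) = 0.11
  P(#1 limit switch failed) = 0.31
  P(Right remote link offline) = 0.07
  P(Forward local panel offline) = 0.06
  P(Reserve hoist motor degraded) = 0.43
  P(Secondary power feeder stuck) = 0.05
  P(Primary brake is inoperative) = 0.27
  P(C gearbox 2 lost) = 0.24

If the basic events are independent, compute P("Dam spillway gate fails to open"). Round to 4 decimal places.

0.0903

P(Power feed fails) [OR] = 1 − (1−0.37) × (1−0.29) × (1−0.11) = 0.601903
P(Local branch fails) [AND] = 0.15 × 0.601903 = 0.090285
P(Control chain unavailable) [OR] = 1 − (1−0.31) × (1−0.07) = 0.358300
P(Hoist path fails) [AND] = 0.358300 × 0.06 × 0.43 × 0.05 = 0.000462
P(Remote branch fails) [AND] = 0.27 × 0.24 = 0.064800
P(Backup hoist inoperative) [AND] = 0.000462 × 0.064800 = 0.000030
P(Dam spillway gate fails to open) [OR] = 1 − (1−0.090285) × (1−0.000030) = 0.090312
Rounded to 4 decimal places: P(Dam spillway gate fails to open) ≈ 0.0903.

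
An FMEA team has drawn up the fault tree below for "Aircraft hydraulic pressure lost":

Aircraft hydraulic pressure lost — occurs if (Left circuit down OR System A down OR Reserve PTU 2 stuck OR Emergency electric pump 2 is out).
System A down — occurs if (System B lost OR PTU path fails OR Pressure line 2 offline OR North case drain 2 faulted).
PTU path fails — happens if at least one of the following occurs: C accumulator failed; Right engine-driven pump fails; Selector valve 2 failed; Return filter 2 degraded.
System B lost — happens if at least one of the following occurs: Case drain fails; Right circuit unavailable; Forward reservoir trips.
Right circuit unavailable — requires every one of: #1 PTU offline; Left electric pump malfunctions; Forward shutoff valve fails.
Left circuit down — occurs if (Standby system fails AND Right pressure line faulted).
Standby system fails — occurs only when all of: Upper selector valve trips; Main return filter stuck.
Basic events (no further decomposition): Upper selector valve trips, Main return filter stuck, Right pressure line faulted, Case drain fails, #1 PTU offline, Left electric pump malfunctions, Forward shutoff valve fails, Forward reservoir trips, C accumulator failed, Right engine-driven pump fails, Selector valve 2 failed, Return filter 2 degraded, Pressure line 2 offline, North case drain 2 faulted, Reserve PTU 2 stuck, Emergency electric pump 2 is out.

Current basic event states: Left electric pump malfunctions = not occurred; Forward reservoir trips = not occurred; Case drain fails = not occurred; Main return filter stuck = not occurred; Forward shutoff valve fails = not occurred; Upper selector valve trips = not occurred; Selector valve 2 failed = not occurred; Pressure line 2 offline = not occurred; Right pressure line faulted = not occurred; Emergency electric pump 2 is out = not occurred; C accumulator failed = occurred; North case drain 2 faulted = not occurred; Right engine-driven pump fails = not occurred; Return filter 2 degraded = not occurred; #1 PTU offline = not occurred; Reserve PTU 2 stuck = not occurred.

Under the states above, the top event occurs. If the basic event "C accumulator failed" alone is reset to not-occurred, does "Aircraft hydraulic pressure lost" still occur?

No

Counterfactual: set "C accumulator failed" to not occurred.
Standby system fails [AND]: Upper selector valve trips=not, Main return filter stuck=not → not all inputs occur → does not occur.
Left circuit down [AND]: Standby system fails=not, Right pressure line faulted=not → not all inputs occur → does not occur.
Right circuit unavailable [AND]: #1 PTU offline=not, Left electric pump malfunctions=not, Forward shutoff valve fails=not → not all inputs occur → does not occur.
System B lost [OR]: Case drain fails=not, Right circuit unavailable=not, Forward reservoir trips=not → no input occurs → does not occur.
PTU path fails [OR]: C accumulator failed=not, Right engine-driven pump fails=not, Selector valve 2 failed=not, Return filter 2 degraded=not → no input occurs → does not occur.
System A down [OR]: System B lost=not, PTU path fails=not, Pressure line 2 offline=not, North case drain 2 faulted=not → no input occurs → does not occur.
Aircraft hydraulic pressure lost [OR]: Left circuit down=not, System A down=not, Reserve PTU 2 stuck=not, Emergency electric pump 2 is out=not → no input occurs → does not occur.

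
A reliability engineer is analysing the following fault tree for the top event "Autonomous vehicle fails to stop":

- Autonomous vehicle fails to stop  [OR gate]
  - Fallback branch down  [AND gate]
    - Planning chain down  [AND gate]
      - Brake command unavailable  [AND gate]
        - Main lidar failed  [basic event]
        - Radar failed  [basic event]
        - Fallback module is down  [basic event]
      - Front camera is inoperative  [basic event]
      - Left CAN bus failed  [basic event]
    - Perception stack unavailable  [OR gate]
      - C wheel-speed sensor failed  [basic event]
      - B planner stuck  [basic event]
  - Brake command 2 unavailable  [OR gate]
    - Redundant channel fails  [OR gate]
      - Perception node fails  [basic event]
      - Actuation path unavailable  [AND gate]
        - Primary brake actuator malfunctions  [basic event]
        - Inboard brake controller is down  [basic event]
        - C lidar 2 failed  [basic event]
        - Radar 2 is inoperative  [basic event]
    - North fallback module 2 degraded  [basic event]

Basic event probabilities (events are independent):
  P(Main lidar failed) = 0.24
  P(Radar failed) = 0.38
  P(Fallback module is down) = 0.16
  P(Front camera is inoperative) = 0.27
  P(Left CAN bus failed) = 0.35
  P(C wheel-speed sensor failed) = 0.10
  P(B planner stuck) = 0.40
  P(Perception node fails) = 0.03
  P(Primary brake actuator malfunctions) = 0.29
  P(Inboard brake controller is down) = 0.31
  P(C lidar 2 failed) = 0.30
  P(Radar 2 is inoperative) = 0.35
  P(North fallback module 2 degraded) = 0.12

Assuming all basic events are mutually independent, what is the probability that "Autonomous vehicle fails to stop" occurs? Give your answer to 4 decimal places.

0.1550

P(Brake command unavailable) [AND] = 0.24 × 0.38 × 0.16 = 0.014592
P(Planning chain down) [AND] = 0.014592 × 0.27 × 0.35 = 0.001379
P(Perception stack unavailable) [OR] = 1 − (1−0.10) × (1−0.40) = 0.460000
P(Fallback branch down) [AND] = 0.001379 × 0.460000 = 0.000634
P(Actuation path unavailable) [AND] = 0.29 × 0.31 × 0.30 × 0.35 = 0.009440
P(Redundant channel fails) [OR] = 1 − (1−0.03) × (1−0.009440) = 0.039157
P(Brake command 2 unavailable) [OR] = 1 − (1−0.039157) × (1−0.12) = 0.154458
P(Autonomous vehicle fails to stop) [OR] = 1 − (1−0.000634) × (1−0.154458) = 0.154994
Rounded to 4 decimal places: P(Autonomous vehicle fails to stop) ≈ 0.1550.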